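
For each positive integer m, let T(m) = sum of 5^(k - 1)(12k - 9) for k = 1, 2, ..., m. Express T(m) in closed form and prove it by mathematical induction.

We claim T(m) = 3·5^m(m - 1) + 3 for all m ≥ 1.
Base step (m = 1): T(1) = 3, and the closed form gives 3. They agree.
Suppose the result is true for m = k, so T(k) = 3·5^k(k - 1) + 3.
Then T(k+1) = T(k) + (5^k(12k + 3)) = (3·5^k(k - 1) + 3) + (5^k(12k + 3)).
Simplifying, T(k+1) = 15·5^k·k + 3 = 3·5^(k+1)((k+1) - 1) + 3,
which is the closed form with m = k+1.
Hence, by induction on m, the claim holds for every m ≥ 1.

T(m) = 3·5^m(m - 1) + 3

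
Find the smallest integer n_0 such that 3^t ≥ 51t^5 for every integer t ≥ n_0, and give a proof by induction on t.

At t = 16: 43046721 < 53477376, so the inequality fails and n_0 ≥ 17. We prove 3^t ≥ 51t^5 for all t ≥ 17.
When t = 17: 3^t = 129140163 and 51t^5 = 72412707, so 129140163 ≥ 72412707.
For the inductive step, assume it holds for an arbitrary i ≥ 17, so 3^i ≥ 51i^5.
Then 3^(i + 1) = 3·(3^i) ≥ 3·(51i^5).
Also, for i ≥ 17 we have 3·(51i^5) ≥ 51(i+1)^5, since 3 ≥ (1 + 1/i)^5 for all i ≥ 17.
Combining, 3^(i + 1) ≥ 51(i+1)^5.
This completes the induction.
Hence the smallest such n_0 is 17.

n_0 = 17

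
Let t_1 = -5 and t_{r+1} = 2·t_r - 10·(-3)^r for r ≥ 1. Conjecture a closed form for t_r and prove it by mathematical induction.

Computing the first terms: t_1 = -5, t_2 = 20, t_3 = -50. This suggests t_r = 2(-3)^r + 2^(r - 1).
Base step (r = 1): the formula gives -5 = -5 = t_1.
Suppose the result is true for r = k, so t_k = 2(-3)^k + 2^(k - 1).
Then t_{k+1} = 2·t_k - 10·(-3)^k = 2·(2(-3)^k + 2^(k - 1)) - 10·(-3)^k = 2(-3)^(k + 1) + 2^k = 2(-3)^(k+1) + 2^((k+1) - 1),
which is the claimed formula at r = k+1.
This completes the induction.

t_r = 2(-3)^r + 2^(r - 1)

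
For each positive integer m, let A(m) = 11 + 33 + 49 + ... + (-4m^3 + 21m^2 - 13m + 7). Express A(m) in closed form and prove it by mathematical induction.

A(m) = -m(m^3 - 5m^2 - 3m - 4)

We claim A(m) = -m(m^3 - 5m^2 - 3m - 4) for all m ≥ 1.
For the base case m = 1: A(1) = 11, and the closed form gives 11. They agree.
Inductive step: suppose the statement holds for some p ≥ 1, so A(p) = p(-p^3 + 5p^2 + 3p + 4).
Then A(p+1) = A(p) + (-4p^3 + 9p^2 + 17p + 11) = (p(-p^3 + 5p^2 + 3p + 4)) + (-4p^3 + 9p^2 + 17p + 11).
Simplifying, A(p+1) = -(p + 1)(p^3 - 2p^2 - 10p - 11) = -(p+1)((p+1)^3 - 5(p+1)^2 - 3(p+1) - 4),
which is the closed form with m = p+1.
By induction, the statement is established for all m ≥ 1.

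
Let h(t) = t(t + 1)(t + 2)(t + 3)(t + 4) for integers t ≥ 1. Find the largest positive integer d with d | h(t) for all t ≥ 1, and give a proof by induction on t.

Computing the first values: h(1) = 120 and h(2) = 720; gcd(120, 720) = 120, so d ≤ 120.
We prove 120 | t(t + 1)(t + 2)(t + 3)(t + 4) for all t ≥ 1 by induction on t.
When t = 1: h(1) = 120 = 120·(1), so 120 | h(1).
For the inductive step, assume it holds for an arbitrary j ≥ 1, i.e. 120 | h(j). Then
h(j+1) − h(j) = (j+1)·(j+2)·(j+3)·(j+4)·(j+5) − j·(j+1)·(j+2)·(j+3)·(j+4) = (j+1)·(j+2)·(j+3)·(j+4)·[(j+5) − j] = 5·(j+1)·(j+2)·(j+3)·(j+4). The product of 4 consecutive integers is divisible by (4)! = 24, so h(j+1) − h(j) is divisible by 5·24 = 120. By the inductive hypothesis 120 | h(j), hence 120 | h(j+1).
This completes the induction.
Therefore the largest such d is 120.

d = 120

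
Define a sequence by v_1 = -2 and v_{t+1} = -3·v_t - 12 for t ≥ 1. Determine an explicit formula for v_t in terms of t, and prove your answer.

Computing the first terms: v_1 = -2, v_2 = -6, v_3 = 6. This suggests v_t = (-3)^(t - 1) - 3.
For the base case t = 1: the formula gives -2 = -2 = v_1.
Inductive step: assume the claim holds for t = p, so v_p = (-3)^(p - 1) - 3.
Then v_{p+1} = -3·v_p - 12 = -3·((-3)^(p - 1) - 3) - 12 = (-3)^p - 3 = (-3)^((p+1) - 1) - 3,
which is the claimed formula at t = p+1.
This completes the induction.

v_t = (-3)^(t - 1) - 3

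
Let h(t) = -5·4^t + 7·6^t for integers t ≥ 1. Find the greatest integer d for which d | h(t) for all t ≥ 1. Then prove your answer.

Computing the first values: h(1) = 22 and h(2) = 172; gcd(22, 172) = 2, so d ≤ 2.
We prove 2 | -5·4^t + 7·6^t for all t ≥ 1 by induction on t.
Base case (t = 1): h(1) = 22 = 2·(11), so 2 | h(1).
Inductive step: suppose the statement holds for some i ≥ 1, i.e. 2 | h(i). Then
h(i+1) − 6·h(i) = (-5·4^(i+1) + 7·6^(i+1)) − 6·(-5·4^i + 7·6^i) = (-5)·4^i·(4 − 6) = (10)·4^i. Since 2 | h(i) by the inductive hypothesis, 2 | 6·h(i); and 2 | 10 since 10 = 2·5. Therefore 2 | h(i+1).
This completes the induction.
Therefore the largest such d is 2.

d = 2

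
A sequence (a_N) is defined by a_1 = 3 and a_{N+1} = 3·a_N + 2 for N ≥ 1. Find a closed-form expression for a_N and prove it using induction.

Computing the first terms: a_1 = 3, a_2 = 11, a_3 = 35. This suggests a_N = 4·3^(N - 1) - 1.
For the base case N = 1: the formula gives 3 = 3 = a_1.
Inductive step: assume the claim holds for N = i, so a_i = 4·3^(i - 1) - 1.
Then a_{i+1} = 3·a_i + 2 = 3·(4·3^(i - 1) - 1) + 2 = 4·3^i - 1 = 4·3^((i+1) - 1) - 1,
which is the claimed formula at N = i+1.
By induction, the statement is established for all N ≥ 1.

a_N = 4·3^(N - 1) - 1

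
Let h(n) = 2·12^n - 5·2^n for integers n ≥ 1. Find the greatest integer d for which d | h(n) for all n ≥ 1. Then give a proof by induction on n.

d = 2

Computing the first values: h(1) = 14 and h(2) = 268; gcd(14, 268) = 2, so d ≤ 2.
We prove 2 | 2·12^n - 5·2^n for all n ≥ 1 by induction on n.
Base step (n = 1): h(1) = 14 = 2·(7), so 2 | h(1).
For the inductive step, assume it holds for an arbitrary k ≥ 1, i.e. 2 | h(k). Then
h(k+1) − 12·h(k) = (2·12^(k+1) - 5·2^(k+1)) − 12·(2·12^k - 5·2^k) = (-5)·2^k·(2 − 12) = (50)·2^k. Since 2 | h(k) by the inductive hypothesis, 2 | 12·h(k); and 2 | 50 since 50 = 2·25. Therefore 2 | h(k+1).
Hence, by induction on n, the claim holds for every n ≥ 1.
Therefore the largest such d is 2.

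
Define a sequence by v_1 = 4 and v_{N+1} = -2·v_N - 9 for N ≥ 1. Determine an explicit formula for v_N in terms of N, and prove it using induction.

v_N = 7(-2)^(N - 1) - 3

Computing the first terms: v_1 = 4, v_2 = -17, v_3 = 25. This suggests v_N = 7(-2)^(N - 1) - 3.
Base step (N = 1): the formula gives 4 = 4 = v_1.
For the inductive step, assume it holds for an arbitrary r ≥ 1, so v_r = 7(-2)^(r - 1) - 3.
Then v_{r+1} = -2·v_r - 9 = -2·(7(-2)^(r - 1) - 3) - 9 = 7(-2)^r - 3 = 7(-2)^((r+1) - 1) - 3,
which is the claimed formula at N = r+1.
This completes the induction.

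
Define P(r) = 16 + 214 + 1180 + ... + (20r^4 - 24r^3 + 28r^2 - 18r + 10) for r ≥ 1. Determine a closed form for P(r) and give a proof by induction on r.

P(r) = r(4r^4 + 4r^3 + 4r^2 - r + 5)

We claim P(r) = r(4r^4 + 4r^3 + 4r^2 - r + 5) for all r ≥ 1.
For the base case r = 1: P(1) = 16, and the closed form gives 16. They agree.
Inductive step: suppose the statement holds for some j ≥ 1, so P(j) = j(4j^4 + 4j^3 + 4j^2 - j + 5).
Then P(j+1) = P(j) + (20j^4 + 56j^3 + 76j^2 + 46j + 16) = (j(4j^4 + 4j^3 + 4j^2 - j + 5)) + (20j^4 + 56j^3 + 76j^2 + 46j + 16).
Simplifying, P(j+1) = (j + 1)(4j^4 + 20j^3 + 40j^2 + 35j + 16) = (j+1)(4(j+1)^4 + 4(j+1)^3 + 4(j+1)^2 - (j+1) + 5),
which is the closed form with r = j+1.
By the principle of mathematical induction, the result holds for all r ≥ 1.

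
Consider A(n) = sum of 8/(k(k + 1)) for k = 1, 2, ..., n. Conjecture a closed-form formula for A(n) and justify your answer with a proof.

We claim A(n) = 8n/(n + 1) for all n ≥ 1.
Base step (n = 1): A(1) = 4, and the closed form gives 4. They agree.
Suppose the result is true for n = k, so A(k) = 8k/(k + 1).
Then A(k+1) = A(k) + (8/((k + 1)(k + 2))) = (8k/(k + 1)) + (8/((k + 1)(k + 2))).
Simplifying, A(k+1) = 8(k + 1)/(k + 2) = 8(k+1)/((k+1) + 1),
which is the closed form with n = k+1.
This completes the induction.

A(n) = 8n/(n + 1)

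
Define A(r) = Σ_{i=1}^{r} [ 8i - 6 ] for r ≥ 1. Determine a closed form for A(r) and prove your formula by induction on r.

A(r) = 2r(2r - 1)

We claim A(r) = 2r(2r - 1) for all r ≥ 1.
Base step (r = 1): A(1) = 2, and the closed form gives 2. They agree.
Inductive step: assume the claim holds for r = i, so A(i) = 2i(2i - 1).
Then A(i+1) = A(i) + (8i + 2) = (2i(2i - 1)) + (8i + 2).
Simplifying, A(i+1) = 2(i + 1)(2i + 1) = 2(i+1)(2(i+1) - 1),
which is the closed form with r = i+1.
By the principle of mathematical induction, the result holds for all r ≥ 1.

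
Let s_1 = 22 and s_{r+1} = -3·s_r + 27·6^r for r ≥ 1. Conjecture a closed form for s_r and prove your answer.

Computing the first terms: s_1 = 22, s_2 = 96, s_3 = 684. This suggests s_r = 4(-3)^(r - 1) + 3·6^r.
Base step (r = 1): the formula gives 22 = 22 = s_1.
Suppose the result is true for r = m, so s_m = 4(-3)^(m - 1) + 3·6^m.
Then s_{m+1} = -3·s_m + 27·6^m = -3·(4(-3)^(m - 1) + 3·6^m) + 27·6^m = 4(-3)^m + 3·6^(m + 1) = 4(-3)^((m+1) - 1) + 3·6^(m+1),
which is the claimed formula at r = m+1.
By the principle of mathematical induction, the result holds for all r ≥ 1.

s_r = 4(-3)^(r - 1) + 3·6^r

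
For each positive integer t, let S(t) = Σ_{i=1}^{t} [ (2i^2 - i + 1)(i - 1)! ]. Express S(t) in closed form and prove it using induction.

We claim S(t) = (2t + 1)t! - 1 for all t ≥ 1.
When t = 1: S(1) = 2, and the closed form gives 2. They agree.
For the inductive step, assume it holds for an arbitrary i ≥ 1, so S(i) = (2i + 1)i! - 1.
Then S(i+1) = S(i) + ((2i^2 + 3i + 2)i!) = ((2i + 1)i! - 1) + ((2i^2 + 3i + 2)i!).
Simplifying, S(i+1) = (2(i+1) + 1)(i+1)! - 1,
which is the closed form with t = i+1.
Hence, by induction on t, the claim holds for every t ≥ 1.

S(t) = (2t + 1)t! - 1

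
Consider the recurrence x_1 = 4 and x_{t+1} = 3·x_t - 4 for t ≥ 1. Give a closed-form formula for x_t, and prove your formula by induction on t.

x_t = 2·3^(t - 1) + 2

Computing the first terms: x_1 = 4, x_2 = 8, x_3 = 20. This suggests x_t = 2·3^(t - 1) + 2.
When t = 1: the formula gives 4 = 4 = x_1.
Inductive step: assume the claim holds for t = m, so x_m = 2·3^(m - 1) + 2.
Then x_{m+1} = 3·x_m - 4 = 3·(2·3^(m - 1) + 2) - 4 = 2·3^m + 2 = 2·3^((m+1) - 1) + 2,
which is the claimed formula at t = m+1.
This completes the induction.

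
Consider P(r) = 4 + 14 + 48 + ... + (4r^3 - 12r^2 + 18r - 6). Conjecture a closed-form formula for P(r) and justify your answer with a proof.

P(r) = r(r^3 - 2r^2 + 4r + 1)

We claim P(r) = r(r^3 - 2r^2 + 4r + 1) for all r ≥ 1.
Base step (r = 1): P(1) = 4, and the closed form gives 4. They agree.
Inductive step: assume the claim holds for r = p, so P(p) = p(p^3 - 2p^2 + 4p + 1).
Then P(p+1) = P(p) + (4p^3 + 6p + 4) = (p(p^3 - 2p^2 + 4p + 1)) + (4p^3 + 6p + 4).
Simplifying, P(p+1) = (p + 1)(p^3 + p^2 + 3p + 4) = (p+1)((p+1)^3 - 2(p+1)^2 + 4(p+1) + 1),
which is the closed form with r = p+1.
By the principle of mathematical induction, the result holds for all r ≥ 1.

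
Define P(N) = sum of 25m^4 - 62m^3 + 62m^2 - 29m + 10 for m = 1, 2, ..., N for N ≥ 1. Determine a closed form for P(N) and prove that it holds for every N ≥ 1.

P(N) = N(5N^4 - 3N^3 - 2N^2 + N + 5)

We claim P(N) = N(5N^4 - 3N^3 - 2N^2 + N + 5) for all N ≥ 1.
For the base case N = 1: P(1) = 6, and the closed form gives 6. They agree.
Suppose the result is true for N = m, so P(m) = m(5m^4 - 3m^3 - 2m^2 + m + 5).
Then P(m+1) = P(m) + (25m^4 + 38m^3 + 26m^2 + 9m + 6) = (m(5m^4 - 3m^3 - 2m^2 + m + 5)) + (25m^4 + 38m^3 + 26m^2 + 9m + 6).
Simplifying, P(m+1) = (m + 1)(5m^4 + 17m^3 + 19m^2 + 8m + 6) = (m+1)(5(m+1)^4 - 3(m+1)^3 - 2(m+1)^2 + (m+1) + 5),
which is the closed form with N = m+1.
This completes the induction.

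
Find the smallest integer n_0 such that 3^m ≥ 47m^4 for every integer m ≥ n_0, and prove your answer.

At m = 12: 531441 < 974592, so the inequality fails and n_0 ≥ 13. We prove 3^m ≥ 47m^4 for all m ≥ 13.
Base case (m = 13): 3^m = 1594323 and 47m^4 = 1342367, so 1594323 ≥ 1342367.
Suppose the result is true for m = j, so 3^j ≥ 47j^4.
Then 3^(j + 1) = 3·(3^j) ≥ 3·(47j^4).
Also, for j ≥ 13 we have 3·(47j^4) ≥ 47(j+1)^4, since 3 ≥ (1 + 1/j)^4 for all j ≥ 13.
Combining, 3^(j + 1) ≥ 47(j+1)^4.
By the principle of mathematical induction, the result holds for all m ≥ 13.
Hence the smallest such n_0 is 13.

n_0 = 13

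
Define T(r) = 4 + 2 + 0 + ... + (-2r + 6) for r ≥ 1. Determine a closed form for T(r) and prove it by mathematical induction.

We claim T(r) = -r(r - 5) for all r ≥ 1.
When r = 1: T(1) = 4, and the closed form gives 4. They agree.
For the inductive step, assume it holds for an arbitrary p ≥ 1, so T(p) = p(-p + 5).
Then T(p+1) = T(p) + (-2p + 4) = (p(-p + 5)) + (-2p + 4).
Simplifying, T(p+1) = -(p - 4)(p + 1) = -(p+1)((p+1) - 5),
which is the closed form with r = p+1.
This completes the induction.

T(r) = -r(r - 5)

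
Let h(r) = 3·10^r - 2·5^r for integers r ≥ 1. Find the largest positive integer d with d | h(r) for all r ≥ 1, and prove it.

Computing the first values: h(1) = 20 and h(2) = 250; gcd(20, 250) = 10, so d ≤ 10.
We prove 10 | 3·10^r - 2·5^r for all r ≥ 1 by induction on r.
When r = 1: h(1) = 20 = 10·(2), so 10 | h(1).
Inductive step: assume the claim holds for r = k, i.e. 10 | h(k). Then
h(k+1) − 10·h(k) = (3·10^(k+1) - 2·5^(k+1)) − 10·(3·10^k - 2·5^k) = (-2)·5^k·(5 − 10) = (10)·5^k. Since 10 | h(k) by the inductive hypothesis, 10 | 10·h(k); and 10 | 10 since 10 = 10·1. Therefore 10 | h(k+1).
Hence, by induction on r, the claim holds for every r ≥ 1.
Therefore the largest such d is 10.

d = 10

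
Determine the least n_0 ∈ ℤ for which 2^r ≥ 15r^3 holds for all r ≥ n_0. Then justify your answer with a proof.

At r = 15: 32768 < 50625, so the inequality fails and n_0 ≥ 16. We prove 2^r ≥ 15r^3 for all r ≥ 16.
When r = 16: 2^r = 65536 and 15r^3 = 61440, so 65536 ≥ 61440.
Inductive step: suppose the statement holds for some i ≥ 16, so 2^i ≥ 15i^3.
Then 2^(i + 1) = 2·(2^i) ≥ 2·(15i^3).
Also, for i ≥ 16 we have 2·(15i^3) ≥ 15(i+1)^3, since 2 ≥ (1 + 1/i)^3 for all i ≥ 16.
Combining, 2^(i + 1) ≥ 15(i+1)^3.
By induction, the statement is established for all r ≥ 16.
Hence the smallest such n_0 is 16.

n_0 = 16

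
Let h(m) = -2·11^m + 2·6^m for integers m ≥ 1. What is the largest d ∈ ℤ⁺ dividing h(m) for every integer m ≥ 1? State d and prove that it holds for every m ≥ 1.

Computing the first values: h(1) = -10 and h(2) = -170; gcd(-10, -170) = 10, so d ≤ 10.
We prove 10 | -2·11^m + 2·6^m for all m ≥ 1 by induction on m.
Base case (m = 1): h(1) = -10 = 10·(-1), so 10 | h(1).
For the inductive step, assume it holds for an arbitrary r ≥ 1, i.e. 10 | h(r). Then
h(r+1) − 11·h(r) = (-2·11^(r+1) + 2·6^(r+1)) − 11·(-2·11^r + 2·6^r) = (2)·6^r·(6 − 11) = (-10)·6^r. Since 10 | h(r) by the inductive hypothesis, 10 | 11·h(r); and 10 | -10 since -10 = 10·-1. Therefore 10 | h(r+1).
By induction, the statement is established for all m ≥ 1.
Therefore the largest such d is 10.

d = 10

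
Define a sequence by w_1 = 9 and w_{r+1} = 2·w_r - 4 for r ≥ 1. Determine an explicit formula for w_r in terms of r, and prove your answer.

Computing the first terms: w_1 = 9, w_2 = 14, w_3 = 24. This suggests w_r = 5·2^(r - 1) + 4.
When r = 1: the formula gives 9 = 9 = w_1.
Suppose the result is true for r = m, so w_m = 5·2^(m - 1) + 4.
Then w_{m+1} = 2·w_m - 4 = 2·(5·2^(m - 1) + 4) - 4 = 5·2^m + 4 = 5·2^((m+1) - 1) + 4,
which is the claimed formula at r = m+1.
By induction, the statement is established for all r ≥ 1.

w_r = 5·2^(r - 1) + 4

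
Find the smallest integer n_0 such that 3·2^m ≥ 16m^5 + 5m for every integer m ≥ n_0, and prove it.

n_0 = 26

At m = 25: 100663296 < 156250125, so the inequality fails and n_0 ≥ 26. We prove 3·2^m ≥ 16m^5 + 5m for all m ≥ 26.
Base step (m = 26): 3·2^m = 201326592 and 16m^5 + 5m = 190102146, so 201326592 ≥ 190102146.
Inductive step: assume the claim holds for m = j, so 3·2^j ≥ 16j^5 + 5j.
Then 3·2^(j + 1) = 2·(3·2^j) ≥ 2·(16j^5 + 5j).
Also, for j ≥ 26 we have 2·(16j^5 + 5j) ≥ 16(j+1)^5 + 5(j+1), since 2·(16j^5 + 5j) − (16(j+1)^5 + 5(j+1)) = 16j^5 - 80j^4 - 160j^3 - 160j^2 - 75j - 21, which is nonnegative for all j ≥ 26.
Combining, 3·2^(j + 1) ≥ 16(j+1)^5 + 5(j+1).
By induction, the statement is established for all m ≥ 26.
Hence the smallest such n_0 is 26.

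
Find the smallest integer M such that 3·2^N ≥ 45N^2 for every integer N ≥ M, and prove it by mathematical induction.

M = 11

At N = 10: 3072 < 4500, so the inequality fails and M ≥ 11. We prove 3·2^N ≥ 45N^2 for all N ≥ 11.
Base step (N = 11): 3·2^N = 6144 and 45N^2 = 5445, so 6144 ≥ 5445.
Inductive step: suppose the statement holds for some k ≥ 11, so 3·2^k ≥ 45k^2.
Then 3·2^(k + 1) = 2·(3·2^k) ≥ 2·(45k^2).
Also, for k ≥ 11 we have 2·(45k^2) ≥ 45(k+1)^2, since 2 ≥ (1 + 1/k)^2 for all k ≥ 11.
Combining, 3·2^(k + 1) ≥ 45(k+1)^2.
By induction, the statement is established for all N ≥ 11.
Hence the smallest such M is 11.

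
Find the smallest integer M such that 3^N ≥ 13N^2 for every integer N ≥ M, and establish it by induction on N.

At N = 5: 243 < 325, so the inequality fails and M ≥ 6. We prove 3^N ≥ 13N^2 for all N ≥ 6.
When N = 6: 3^N = 729 and 13N^2 = 468, so 729 ≥ 468.
Inductive step: suppose the statement holds for some k ≥ 6, so 3^k ≥ 13k^2.
Then 3^(k + 1) = 3·(3^k) ≥ 3·(13k^2).
Also, for k ≥ 6 we have 3·(13k^2) ≥ 13(k+1)^2, since 3 ≥ (1 + 1/k)^2 for all k ≥ 6.
Combining, 3^(k + 1) ≥ 13(k+1)^2.
By the principle of mathematical induction, the result holds for all N ≥ 6.
Hence the smallest such M is 6.

M = 6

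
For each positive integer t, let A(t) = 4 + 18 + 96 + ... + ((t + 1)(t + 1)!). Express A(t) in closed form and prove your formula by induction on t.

A(t) = (t + 2)! - 2

We claim A(t) = (t + 2)! - 2 for all t ≥ 1.
When t = 1: A(1) = 4, and the closed form gives 4. They agree.
Inductive step: suppose the statement holds for some r ≥ 1, so A(r) = (r + 2)! - 2.
Then A(r+1) = A(r) + ((r + 2)(r + 2)!) = ((r + 2)! - 2) + ((r + 2)(r + 2)!).
Simplifying, A(r+1) = ((r+1) + 2)! - 2,
which is the closed form with t = r+1.
This completes the induction.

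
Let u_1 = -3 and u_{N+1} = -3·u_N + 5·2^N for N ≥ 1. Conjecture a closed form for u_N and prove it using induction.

u_N = -5(-3)^(N - 1) + 2^N

Computing the first terms: u_1 = -3, u_2 = 19, u_3 = -37. This suggests u_N = -5(-3)^(N - 1) + 2^N.
Base case (N = 1): the formula gives -3 = -3 = u_1.
Suppose the result is true for N = m, so u_m = -5(-3)^(m - 1) + 2^m.
Then u_{m+1} = -3·u_m + 5·2^m = -3·(-5(-3)^(m - 1) + 2^m) + 5·2^m = -5(-3)^m + 2^(m + 1) = -5(-3)^((m+1) - 1) + 2^(m+1),
which is the claimed formula at N = m+1.
By the principle of mathematical induction, the result holds for all N ≥ 1.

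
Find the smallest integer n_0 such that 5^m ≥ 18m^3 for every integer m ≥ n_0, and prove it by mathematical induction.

n_0 = 5

At m = 4: 625 < 1152, so the inequality fails and n_0 ≥ 5. We prove 5^m ≥ 18m^3 for all m ≥ 5.
For the base case m = 5: 5^m = 3125 and 18m^3 = 2250, so 3125 ≥ 2250.
Inductive step: assume the claim holds for m = j, so 5^j ≥ 18j^3.
Then 5^(j + 1) = 5·(5^j) ≥ 5·(18j^3).
Also, for j ≥ 5 we have 5·(18j^3) ≥ 18(j+1)^3, since 5 ≥ (1 + 1/j)^3 for all j ≥ 5.
Combining, 5^(j + 1) ≥ 18(j+1)^3.
This completes the induction.
Hence the smallest such n_0 is 5.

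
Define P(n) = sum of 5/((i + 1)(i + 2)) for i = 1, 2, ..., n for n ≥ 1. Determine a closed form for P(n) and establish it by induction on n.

We claim P(n) = 5n/(2(n + 2)) for all n ≥ 1.
Base step (n = 1): P(1) = 5/6, and the closed form gives 5/6. They agree.
Inductive step: assume the claim holds for n = i, so P(i) = 5i/(2(i + 2)).
Then P(i+1) = P(i) + (5/((i + 2)(i + 3))) = (5i/(2(i + 2))) + (5/((i + 2)(i + 3))).
Simplifying, P(i+1) = 5(i + 1)/(2(i + 3)) = 5(i+1)/(2((i+1) + 2)),
which is the closed form with n = i+1.
By the principle of mathematical induction, the result holds for all n ≥ 1.

P(n) = 5n/(2(n + 2))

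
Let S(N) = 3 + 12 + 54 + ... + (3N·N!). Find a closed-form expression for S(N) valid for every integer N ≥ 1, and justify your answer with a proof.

We claim S(N) = (3N + 3)N! - 3 for all N ≥ 1.
When N = 1: S(1) = 3, and the closed form gives 3. They agree.
Inductive step: assume the claim holds for N = r, so S(r) = (3r + 3)r! - 3.
Then S(r+1) = S(r) + (3(r + 1)(r + 1)!) = ((3r + 3)r! - 3) + (3(r + 1)(r + 1)!).
Simplifying, S(r+1) = (3(r+1) + 3)(r+1)! - 3,
which is the closed form with N = r+1.
By induction, the statement is established for all N ≥ 1.

S(N) = (3N + 3)N! - 3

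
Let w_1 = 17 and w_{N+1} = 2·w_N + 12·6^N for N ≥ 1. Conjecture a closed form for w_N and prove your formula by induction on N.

Computing the first terms: w_1 = 17, w_2 = 106, w_3 = 644. This suggests w_N = -2^(N - 1) + 3·6^N.
For the base case N = 1: the formula gives 17 = 17 = w_1.
Suppose the result is true for N = p, so w_p = -2^(p - 1) + 3·6^p.
Then w_{p+1} = 2·w_p + 12·6^p = 2·(-2^(p - 1) + 3·6^p) + 12·6^p = -2^p + 3·6^(p + 1) = -2^((p+1) - 1) + 3·6^(p+1),
which is the claimed formula at N = p+1.
Hence, by induction on N, the claim holds for every N ≥ 1.

w_N = -2^(N - 1) + 3·6^N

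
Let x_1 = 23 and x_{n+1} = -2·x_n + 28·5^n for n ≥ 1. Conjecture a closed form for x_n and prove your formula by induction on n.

Computing the first terms: x_1 = 23, x_2 = 94, x_3 = 512. This suggests x_n = 3(-2)^(n - 1) + 4·5^n.
Base case (n = 1): the formula gives 23 = 23 = x_1.
Inductive step: assume the claim holds for n = p, so x_p = 3(-2)^(p - 1) + 4·5^p.
Then x_{p+1} = -2·x_p + 28·5^p = -2·(3(-2)^(p - 1) + 4·5^p) + 28·5^p = 3(-2)^p + 4·5^(p + 1) = 3(-2)^((p+1) - 1) + 4·5^(p+1),
which is the claimed formula at n = p+1.
This completes the induction.

x_n = 3(-2)^(n - 1) + 4·5^n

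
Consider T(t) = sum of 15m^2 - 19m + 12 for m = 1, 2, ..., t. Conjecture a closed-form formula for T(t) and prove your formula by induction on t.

T(t) = t(5t^2 - 2t + 5)

We claim T(t) = t(5t^2 - 2t + 5) for all t ≥ 1.
Base step (t = 1): T(1) = 8, and the closed form gives 8. They agree.
Suppose the result is true for t = m, so T(m) = m(5m^2 - 2m + 5).
Then T(m+1) = T(m) + (15m^2 + 11m + 8) = (m(5m^2 - 2m + 5)) + (15m^2 + 11m + 8).
Simplifying, T(m+1) = (m + 1)(5m^2 + 8m + 8) = (m+1)(5(m+1)^2 - 2(m+1) + 5),
which is the closed form with t = m+1.
By the principle of mathematical induction, the result holds for all t ≥ 1.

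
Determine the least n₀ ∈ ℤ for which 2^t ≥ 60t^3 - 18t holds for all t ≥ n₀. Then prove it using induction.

At t = 18: 262144 < 349596, so the inequality fails and n₀ ≥ 19. We prove 2^t ≥ 60t^3 - 18t for all t ≥ 19.
Base step (t = 19): 2^t = 524288 and 60t^3 - 18t = 411198, so 524288 ≥ 411198.
For the inductive step, assume it holds for an arbitrary m ≥ 19, so 2^m ≥ 60m^3 - 18m.
Then 2^(m + 1) = 2·(2^m) ≥ 2·(60m^3 - 18m).
Also, for m ≥ 19 we have 2·(60m^3 - 18m) ≥ 60(m+1)^3 - 18(m+1), since 2·(60m^3 - 18m) − (60(m+1)^3 - 18(m+1)) = 60m^3 - 180m^2 - 198m - 42, which is nonnegative for all m ≥ 19.
Combining, 2^(m + 1) ≥ 60(m+1)^3 - 18(m+1).
By the principle of mathematical induction, the result holds for all t ≥ 19.
Hence the smallest such n₀ is 19.

n₀ = 19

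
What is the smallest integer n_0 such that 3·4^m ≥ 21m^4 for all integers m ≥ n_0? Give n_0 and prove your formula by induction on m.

At m = 7: 49152 < 50421, so the inequality fails and n_0 ≥ 8. We prove 3·4^m ≥ 21m^4 for all m ≥ 8.
When m = 8: 3·4^m = 196608 and 21m^4 = 86016, so 196608 ≥ 86016.
Suppose the result is true for m = i, so 3·4^i ≥ 21i^4.
Then 3·4^(i + 1) = 4·(3·4^i) ≥ 4·(21i^4).
Also, for i ≥ 8 we have 4·(21i^4) ≥ 21(i+1)^4, since 4 ≥ (1 + 1/i)^4 for all i ≥ 8.
Combining, 3·4^(i + 1) ≥ 21(i+1)^4.
Hence, by induction on m, the claim holds for every m ≥ 8.
Hence the smallest such n_0 is 8.

n_0 = 8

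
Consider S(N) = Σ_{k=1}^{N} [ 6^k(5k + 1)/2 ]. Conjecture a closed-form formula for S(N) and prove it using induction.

S(N) = 3·6^N·N

We claim S(N) = 3·6^N·N for all N ≥ 1.
Base case (N = 1): S(1) = 18, and the closed form gives 18. They agree.
Inductive step: assume the claim holds for N = k, so S(k) = 3·6^k·k.
Then S(k+1) = S(k) + (6^k(15k + 18)) = (3·6^k·k) + (6^k(15k + 18)).
Simplifying, S(k+1) = 18·6^k(k + 1) = 3·6^(k+1)·(k+1),
which is the closed form with N = k+1.
This completes the induction.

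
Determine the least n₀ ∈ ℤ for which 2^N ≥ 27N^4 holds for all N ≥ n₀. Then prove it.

n₀ = 23

At N = 22: 4194304 < 6324912, so the inequality fails and n₀ ≥ 23. We prove 2^N ≥ 27N^4 for all N ≥ 23.
For the base case N = 23: 2^N = 8388608 and 27N^4 = 7555707, so 8388608 ≥ 7555707.
For the inductive step, assume it holds for an arbitrary p ≥ 23, so 2^p ≥ 27p^4.
Then 2^(p + 1) = 2·(2^p) ≥ 2·(27p^4).
Also, for p ≥ 23 we have 2·(27p^4) ≥ 27(p+1)^4, since 2 ≥ (1 + 1/p)^4 for all p ≥ 23.
Combining, 2^(p + 1) ≥ 27(p+1)^4.
Hence, by induction on N, the claim holds for every N ≥ 23.
Hence the smallest such n₀ is 23.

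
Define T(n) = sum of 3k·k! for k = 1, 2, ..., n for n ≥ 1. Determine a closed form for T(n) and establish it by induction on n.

We claim T(n) = (3n + 3)n! - 3 for all n ≥ 1.
When n = 1: T(1) = 3, and the closed form gives 3. They agree.
Inductive step: assume the claim holds for n = k, so T(k) = (3k + 3)k! - 3.
Then T(k+1) = T(k) + (3(k + 1)(k + 1)!) = ((3k + 3)k! - 3) + (3(k + 1)(k + 1)!).
Simplifying, T(k+1) = (3(k+1) + 3)(k+1)! - 3,
which is the closed form with n = k+1.
This completes the induction.

T(n) = (3n + 3)n! - 3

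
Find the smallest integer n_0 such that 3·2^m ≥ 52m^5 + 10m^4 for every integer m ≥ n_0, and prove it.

At m = 28: 805306368 < 901085696, so the inequality fails and n_0 ≥ 29. We prove 3·2^m ≥ 52m^5 + 10m^4 for all m ≥ 29.
For the base case m = 29: 3·2^m = 1610612736 and 52m^5 + 10m^4 = 1073652558, so 1610612736 ≥ 1073652558.
Inductive step: suppose the statement holds for some r ≥ 29, so 3·2^r ≥ 52r^5 + 10r^4.
Then 3·2^(r + 1) = 2·(3·2^r) ≥ 2·(52r^5 + 10r^4).
Also, for r ≥ 29 we have 2·(52r^5 + 10r^4) ≥ 52(r+1)^5 + 10(r+1)^4, since 2·(52r^5 + 10r^4) − (52(r+1)^5 + 10(r+1)^4) = 52r^5 - 250r^4 - 560r^3 - 580r^2 - 300r - 62, which is nonnegative for all r ≥ 29.
Combining, 3·2^(r + 1) ≥ 52(r+1)^5 + 10(r+1)^4.
Hence, by induction on m, the claim holds for every m ≥ 29.
Hence the smallest such n_0 is 29.

n_0 = 29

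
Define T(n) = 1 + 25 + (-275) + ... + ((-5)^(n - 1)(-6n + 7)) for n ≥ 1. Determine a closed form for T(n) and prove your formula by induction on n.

T(n) = (-5)^n(n - 1) + 1

We claim T(n) = (-5)^n(n - 1) + 1 for all n ≥ 1.
For the base case n = 1: T(1) = 1, and the closed form gives 1. They agree.
Inductive step: suppose the statement holds for some p ≥ 1, so T(p) = (-5)^p(p - 1) + 1.
Then T(p+1) = T(p) + ((-5)^p(-6p + 1)) = ((-5)^p(p - 1) + 1) + ((-5)^p(-6p + 1)).
Simplifying, T(p+1) = (-5)^(p + 1)p + 1 = (-5)^(p+1)((p+1) - 1) + 1,
which is the closed form with n = p+1.
This completes the induction.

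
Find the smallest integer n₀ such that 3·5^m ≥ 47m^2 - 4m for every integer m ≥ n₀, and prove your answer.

n₀ = 4

At m = 3: 375 < 411, so the inequality fails and n₀ ≥ 4. We prove 3·5^m ≥ 47m^2 - 4m for all m ≥ 4.
Base step (m = 4): 3·5^m = 1875 and 47m^2 - 4m = 736, so 1875 ≥ 736.
Inductive step: suppose the statement holds for some i ≥ 4, so 3·5^i ≥ 47i^2 - 4i.
Then 3·5^(i + 1) = 5·(3·5^i) ≥ 5·(47i^2 - 4i).
Also, for i ≥ 4 we have 5·(47i^2 - 4i) ≥ 47(i+1)^2 - 4(i+1), since 5·(47i^2 - 4i) − (47(i+1)^2 - 4(i+1)) = 188i^2 - 110i - 43, which is nonnegative for all i ≥ 4.
Combining, 3·5^(i + 1) ≥ 47(i+1)^2 - 4(i+1).
This completes the induction.
Hence the smallest such n₀ is 4.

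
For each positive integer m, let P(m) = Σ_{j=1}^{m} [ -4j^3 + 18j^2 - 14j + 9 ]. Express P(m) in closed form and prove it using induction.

P(m) = -m(m^3 - 4m^2 - m - 5)

We claim P(m) = -m(m^3 - 4m^2 - m - 5) for all m ≥ 1.
For the base case m = 1: P(1) = 9, and the closed form gives 9. They agree.
Inductive step: suppose the statement holds for some j ≥ 1, so P(j) = j(-j^3 + 4j^2 + j + 5).
Then P(j+1) = P(j) + (-4j^3 + 6j^2 + 10j + 9) = (j(-j^3 + 4j^2 + j + 5)) + (-4j^3 + 6j^2 + 10j + 9).
Simplifying, P(j+1) = -(j + 1)(j^3 - j^2 - 6j - 9) = -(j+1)((j+1)^3 - 4(j+1)^2 - (j+1) - 5),
which is the closed form with m = j+1.
This completes the induction.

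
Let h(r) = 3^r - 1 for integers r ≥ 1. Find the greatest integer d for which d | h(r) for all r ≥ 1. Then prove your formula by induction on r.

Computing the first values: h(1) = 2 and h(2) = 8; gcd(2, 8) = 2, so d ≤ 2.
We prove 2 | 3^r - 1 for all r ≥ 1 by induction on r.
When r = 1: h(1) = 2 = 2·(1), so 2 | h(1).
Suppose the result is true for r = m, i.e. 2 | h(m). Then
3^{m+1} − 1^{m+1} = 3·3^m − 1·1^m = 3·(3^m − 1^m) + (2)·1^m. The first term is divisible by 2 by the inductive hypothesis, and the second term (2)·1^m is divisible by 2 since 2 | 2. Hence 2 | h(m+1).
This completes the induction.
Therefore the largest such d is 2.

d = 2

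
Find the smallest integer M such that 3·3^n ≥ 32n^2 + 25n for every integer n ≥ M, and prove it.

At n = 5: 729 < 925, so the inequality fails and M ≥ 6. We prove 3·3^n ≥ 32n^2 + 25n for all n ≥ 6.
When n = 6: 3·3^n = 2187 and 32n^2 + 25n = 1302, so 2187 ≥ 1302.
For the inductive step, assume it holds for an arbitrary i ≥ 6, so 3·3^i ≥ 32i^2 + 25i.
Then 3·3^(i + 1) = 3·(3·3^i) ≥ 3·(32i^2 + 25i).
Also, for i ≥ 6 we have 3·(32i^2 + 25i) ≥ 32(i+1)^2 + 25(i+1), since 3·(32i^2 + 25i) − (32(i+1)^2 + 25(i+1)) = 64i^2 - 14i - 57, which is nonnegative for all i ≥ 6.
Combining, 3·3^(i + 1) ≥ 32(i+1)^2 + 25(i+1).
This completes the induction.
Hence the smallest such M is 6.

M = 6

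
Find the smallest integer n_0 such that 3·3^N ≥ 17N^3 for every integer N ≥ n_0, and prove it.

At N = 6: 2187 < 3672, so the inequality fails and n_0 ≥ 7. We prove 3·3^N ≥ 17N^3 for all N ≥ 7.
When N = 7: 3·3^N = 6561 and 17N^3 = 5831, so 6561 ≥ 5831.
Inductive step: assume the claim holds for N = i, so 3·3^i ≥ 17i^3.
Then 3·3^(i + 1) = 3·(3·3^i) ≥ 3·(17i^3).
Also, for i ≥ 7 we have 3·(17i^3) ≥ 17(i+1)^3, since 3 ≥ (1 + 1/i)^3 for all i ≥ 7.
Combining, 3·3^(i + 1) ≥ 17(i+1)^3.
By the principle of mathematical induction, the result holds for all N ≥ 7.
Hence the smallest such n_0 is 7.

n_0 = 7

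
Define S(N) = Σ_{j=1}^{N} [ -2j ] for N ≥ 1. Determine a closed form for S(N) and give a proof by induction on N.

We claim S(N) = -N(N + 1) for all N ≥ 1.
When N = 1: S(1) = -2, and the closed form gives -2. They agree.
For the inductive step, assume it holds for an arbitrary j ≥ 1, so S(j) = j(-j - 1).
Then S(j+1) = S(j) + (-2j - 2) = (j(-j - 1)) + (-2j - 2).
Simplifying, S(j+1) = -(j + 1)(j + 2) = -(j+1)((j+1) + 1),
which is the closed form with N = j+1.
Hence, by induction on N, the claim holds for every N ≥ 1.

S(N) = -N(N + 1)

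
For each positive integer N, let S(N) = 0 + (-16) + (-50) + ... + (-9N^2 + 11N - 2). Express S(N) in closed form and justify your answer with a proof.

S(N) = -N(N - 1)(3N + 2)

We claim S(N) = -N(N - 1)(3N + 2) for all N ≥ 1.
Base case (N = 1): S(1) = 0, and the closed form gives 0. They agree.
For the inductive step, assume it holds for an arbitrary k ≥ 1, so S(k) = k(-3k^2 + k + 2).
Then S(k+1) = S(k) + (k(-9k - 7)) = (k(-3k^2 + k + 2)) + (k(-9k - 7)).
Simplifying, S(k+1) = -k(k + 1)(3k + 5) = -(k+1)((k+1) - 1)(3(k+1) + 2),
which is the closed form with N = k+1.
This completes the induction.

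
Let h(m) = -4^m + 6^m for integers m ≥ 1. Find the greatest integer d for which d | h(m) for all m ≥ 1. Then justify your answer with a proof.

Computing the first values: h(1) = 2 and h(2) = 20; gcd(2, 20) = 2, so d ≤ 2.
We prove 2 | -4^m + 6^m for all m ≥ 1 by induction on m.
For the base case m = 1: h(1) = 2 = 2·(1), so 2 | h(1).
Suppose the result is true for m = k, i.e. 2 | h(k). Then
6^{k+1} − 4^{k+1} = 6·6^k − 4·4^k = 6·(6^k − 4^k) + (2)·4^k. The first term is divisible by 2 by the inductive hypothesis, and the second term (2)·4^k is divisible by 2 since 2 | 2. Hence 2 | h(k+1).
By induction, the statement is established for all m ≥ 1.
Therefore the largest such d is 2.

d = 2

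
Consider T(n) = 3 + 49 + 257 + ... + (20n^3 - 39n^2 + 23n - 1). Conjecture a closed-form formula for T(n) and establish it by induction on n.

T(n) = n(5n^3 - 3n^2 - 3n + 4)

We claim T(n) = n(5n^3 - 3n^2 - 3n + 4) for all n ≥ 1.
When n = 1: T(1) = 3, and the closed form gives 3. They agree.
For the inductive step, assume it holds for an arbitrary p ≥ 1, so T(p) = p(5p^3 - 3p^2 - 3p + 4).
Then T(p+1) = T(p) + (20p^3 + 21p^2 + 5p + 3) = (p(5p^3 - 3p^2 - 3p + 4)) + (20p^3 + 21p^2 + 5p + 3).
Simplifying, T(p+1) = (p + 1)(5p^3 + 12p^2 + 6p + 3) = (p+1)(5(p+1)^3 - 3(p+1)^2 - 3(p+1) + 4),
which is the closed form with n = p+1.
By induction, the statement is established for all n ≥ 1.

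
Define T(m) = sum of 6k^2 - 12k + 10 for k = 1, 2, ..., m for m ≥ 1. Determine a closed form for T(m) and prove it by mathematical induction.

We claim T(m) = m(2m^2 - 3m + 5) for all m ≥ 1.
Base step (m = 1): T(1) = 4, and the closed form gives 4. They agree.
Suppose the result is true for m = k, so T(k) = k(2k^2 - 3k + 5).
Then T(k+1) = T(k) + (6k^2 + 4) = (k(2k^2 - 3k + 5)) + (6k^2 + 4).
Simplifying, T(k+1) = (k + 1)(2k^2 + k + 4) = (k+1)(2(k+1)^2 - 3(k+1) + 5),
which is the closed form with m = k+1.
By induction, the statement is established for all m ≥ 1.

T(m) = m(2m^2 - 3m + 5)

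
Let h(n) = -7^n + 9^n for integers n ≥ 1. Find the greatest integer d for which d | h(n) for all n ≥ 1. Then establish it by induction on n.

Computing the first values: h(1) = 2 and h(2) = 32; gcd(2, 32) = 2, so d ≤ 2.
We prove 2 | -7^n + 9^n for all n ≥ 1 by induction on n.
When n = 1: h(1) = 2 = 2·(1), so 2 | h(1).
Inductive step: assume the claim holds for n = k, i.e. 2 | h(k). Then
9^{k+1} − 7^{k+1} = 9·9^k − 7·7^k = 9·(9^k − 7^k) + (2)·7^k. The first term is divisible by 2 by the inductive hypothesis, and the second term (2)·7^k is divisible by 2 since 2 | 2. Hence 2 | h(k+1).
By the principle of mathematical induction, the result holds for all n ≥ 1.
Therefore the largest such d is 2.

d = 2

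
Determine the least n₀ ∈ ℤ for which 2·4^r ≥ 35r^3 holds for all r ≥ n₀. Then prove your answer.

At r = 5: 2048 < 4375, so the inequality fails and n₀ ≥ 6. We prove 2·4^r ≥ 35r^3 for all r ≥ 6.
Base case (r = 6): 2·4^r = 8192 and 35r^3 = 7560, so 8192 ≥ 7560.
Inductive step: assume the claim holds for r = m, so 2·4^m ≥ 35m^3.
Then 2·4^(m + 1) = 4·(2·4^m) ≥ 4·(35m^3).
Also, for m ≥ 6 we have 4·(35m^3) ≥ 35(m+1)^3, since 4 ≥ (1 + 1/m)^3 for all m ≥ 6.
Combining, 2·4^(m + 1) ≥ 35(m+1)^3.
By the principle of mathematical induction, the result holds for all r ≥ 6.
Hence the smallest such n₀ is 6.

n₀ = 6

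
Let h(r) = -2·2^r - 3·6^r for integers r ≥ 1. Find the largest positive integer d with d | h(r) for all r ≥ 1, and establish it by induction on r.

d = 2

Computing the first values: h(1) = -22 and h(2) = -116; gcd(-22, -116) = 2, so d ≤ 2.
We prove 2 | -2·2^r - 3·6^r for all r ≥ 1 by induction on r.
Base case (r = 1): h(1) = -22 = 2·(-11), so 2 | h(1).
For the inductive step, assume it holds for an arbitrary p ≥ 1, i.e. 2 | h(p). Then
h(p+1) − 6·h(p) = (-2·2^(p+1) - 3·6^(p+1)) − 6·(-2·2^p - 3·6^p) = (-2)·2^p·(2 − 6) = (8)·2^p. Since 2 | h(p) by the inductive hypothesis, 2 | 6·h(p); and 2 | 8 since 8 = 2·4. Therefore 2 | h(p+1).
By the principle of mathematical induction, the result holds for all r ≥ 1.
Therefore the largest such d is 2.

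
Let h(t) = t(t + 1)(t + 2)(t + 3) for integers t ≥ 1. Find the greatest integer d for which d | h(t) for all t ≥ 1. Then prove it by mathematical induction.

d = 24

Computing the first values: h(1) = 24 and h(2) = 120; gcd(24, 120) = 24, so d ≤ 24.
We prove 24 | t(t + 1)(t + 2)(t + 3) for all t ≥ 1 by induction on t.
Base step (t = 1): h(1) = 24 = 24·(1), so 24 | h(1).
Inductive step: assume the claim holds for t = p, i.e. 24 | h(p). Then
h(p+1) − h(p) = (p+1)·(p+2)·(p+3)·(p+4) − p·(p+1)·(p+2)·(p+3) = (p+1)·(p+2)·(p+3)·[(p+4) − p] = 4·(p+1)·(p+2)·(p+3). The product of 3 consecutive integers is divisible by (3)! = 6, so h(p+1) − h(p) is divisible by 4·6 = 24. By the inductive hypothesis 24 | h(p), hence 24 | h(p+1).
By induction, the statement is established for all t ≥ 1.
Therefore the largest such d is 24.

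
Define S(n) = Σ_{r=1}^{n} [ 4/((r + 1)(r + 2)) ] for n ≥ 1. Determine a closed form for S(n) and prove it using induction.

S(n) = 2n/(n + 2)

We claim S(n) = 2n/(n + 2) for all n ≥ 1.
Base case (n = 1): S(1) = 2/3, and the closed form gives 2/3. They agree.
For the inductive step, assume it holds for an arbitrary r ≥ 1, so S(r) = 2r/(r + 2).
Then S(r+1) = S(r) + (4/((r + 2)(r + 3))) = (2r/(r + 2)) + (4/((r + 2)(r + 3))).
Simplifying, S(r+1) = 2(r + 1)/(r + 3) = 2(r+1)/((r+1) + 2),
which is the closed form with n = r+1.
Hence, by induction on n, the claim holds for every n ≥ 1.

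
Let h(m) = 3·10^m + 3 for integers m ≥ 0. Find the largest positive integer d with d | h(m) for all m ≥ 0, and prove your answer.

d = 3

Computing the first values: h(0) = 6 and h(1) = 33; gcd(6, 33) = 3, so d ≤ 3.
We prove 3 | 3·10^m + 3 for all m ≥ 0 by induction on m.
Base step (m = 0): h(0) = 6 = 3·(2), so 3 | h(0).
Inductive step: assume the claim holds for m = i, i.e. 3 | h(i). Then
h(i+1) = 3·10^(i+1) + 3 = 10·(3·10^i + 3) - 27 = 10·h(i) - 27. The first term is divisible by 3 by the inductive hypothesis, and -27 is divisible by 3. Hence 3 | h(i+1).
Hence, by induction on m, the claim holds for every m ≥ 0.
Therefore the largest such d is 3.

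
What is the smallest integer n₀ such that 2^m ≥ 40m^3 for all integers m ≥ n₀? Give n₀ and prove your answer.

At m = 17: 131072 < 196520, so the inequality fails and n₀ ≥ 18. We prove 2^m ≥ 40m^3 for all m ≥ 18.
Base case (m = 18): 2^m = 262144 and 40m^3 = 233280, so 262144 ≥ 233280.
For the inductive step, assume it holds for an arbitrary i ≥ 18, so 2^i ≥ 40i^3.
Then 2^(i + 1) = 2·(2^i) ≥ 2·(40i^3).
Also, for i ≥ 18 we have 2·(40i^3) ≥ 40(i+1)^3, since 2 ≥ (1 + 1/i)^3 for all i ≥ 18.
Combining, 2^(i + 1) ≥ 40(i+1)^3.
This completes the induction.
Hence the smallest such n₀ is 18.

n₀ = 18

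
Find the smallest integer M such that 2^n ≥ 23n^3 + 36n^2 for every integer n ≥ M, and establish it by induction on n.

M = 17

At n = 16: 65536 < 103424, so the inequality fails and M ≥ 17. We prove 2^n ≥ 23n^3 + 36n^2 for all n ≥ 17.
Base step (n = 17): 2^n = 131072 and 23n^3 + 36n^2 = 123403, so 131072 ≥ 123403.
For the inductive step, assume it holds for an arbitrary m ≥ 17, so 2^m ≥ 23m^3 + 36m^2.
Then 2^(m + 1) = 2·(2^m) ≥ 2·(23m^3 + 36m^2).
Also, for m ≥ 17 we have 2·(23m^3 + 36m^2) ≥ 23(m+1)^3 + 36(m+1)^2, since 2·(23m^3 + 36m^2) − (23(m+1)^3 + 36(m+1)^2) = 23m^3 - 33m^2 - 141m - 59, which is nonnegative for all m ≥ 17.
Combining, 2^(m + 1) ≥ 23(m+1)^3 + 36(m+1)^2.
Hence, by induction on n, the claim holds for every n ≥ 17.
Hence the smallest such M is 17.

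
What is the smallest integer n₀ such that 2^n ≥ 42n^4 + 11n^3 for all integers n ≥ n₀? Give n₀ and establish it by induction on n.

n₀ = 24

At n = 23: 8388608 < 11887159, so the inequality fails and n₀ ≥ 24. We prove 2^n ≥ 42n^4 + 11n^3 for all n ≥ 24.
When n = 24: 2^n = 16777216 and 42n^4 + 11n^3 = 14086656, so 16777216 ≥ 14086656.
Inductive step: assume the claim holds for n = r, so 2^r ≥ 42r^4 + 11r^3.
Then 2^(r + 1) = 2·(2^r) ≥ 2·(42r^4 + 11r^3).
Also, for r ≥ 24 we have 2·(42r^4 + 11r^3) ≥ 42(r+1)^4 + 11(r+1)^3, since 2·(42r^4 + 11r^3) − (42(r+1)^4 + 11(r+1)^3) = 42r^4 - 157r^3 - 285r^2 - 201r - 53, which is nonnegative for all r ≥ 24.
Combining, 2^(r + 1) ≥ 42(r+1)^4 + 11(r+1)^3.
By induction, the statement is established for all n ≥ 24.
Hence the smallest such n₀ is 24.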